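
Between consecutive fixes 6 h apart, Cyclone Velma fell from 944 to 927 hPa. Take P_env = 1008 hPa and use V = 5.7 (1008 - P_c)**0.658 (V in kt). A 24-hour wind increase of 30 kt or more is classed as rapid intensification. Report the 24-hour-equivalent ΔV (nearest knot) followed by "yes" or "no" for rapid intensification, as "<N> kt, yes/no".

V₁: ΔP = 64, V ≈ 5.7 × 64^0.658 ≈ 87.97 kt.
V₂: ΔP = 81, V ≈ 5.7 × 81^0.658 ≈ 102.72 kt.
ΔV over 6 h = 14.75 kt → 24 h equivalent = 14.75 × 24/6 ≈ 59.00 kt.
59 kt ≥ 30 kt ⇒ rapid intensification.

59 kt, yes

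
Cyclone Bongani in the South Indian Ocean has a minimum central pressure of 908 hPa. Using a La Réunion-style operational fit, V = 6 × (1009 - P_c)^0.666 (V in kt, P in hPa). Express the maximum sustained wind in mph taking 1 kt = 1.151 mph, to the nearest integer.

ΔP = 1009 − 908 = 101 hPa.
V ≈ 6 × 101^0.666 = 6 × 21.621 ≈ 129.727 kt.
129.727 × 1.151 ≈ 149.32 mph → 149 mph.

149 mph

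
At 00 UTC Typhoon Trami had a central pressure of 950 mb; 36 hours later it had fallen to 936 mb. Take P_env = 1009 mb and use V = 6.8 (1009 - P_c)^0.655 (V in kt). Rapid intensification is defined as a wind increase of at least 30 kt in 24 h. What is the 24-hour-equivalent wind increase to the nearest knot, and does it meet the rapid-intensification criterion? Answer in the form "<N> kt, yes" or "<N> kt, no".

10 kt, no

V₁: ΔP = 59, V ≈ 6.8 × 59^0.655 ≈ 98.27 kt.
V₂: ΔP = 73, V ≈ 6.8 × 73^0.655 ≈ 112.98 kt.
ΔV over 36 h = 14.71 kt → 24 h equivalent = 14.71 × 24/36 ≈ 9.81 kt.
10 kt < 30 kt ⇒ not rapid intensification.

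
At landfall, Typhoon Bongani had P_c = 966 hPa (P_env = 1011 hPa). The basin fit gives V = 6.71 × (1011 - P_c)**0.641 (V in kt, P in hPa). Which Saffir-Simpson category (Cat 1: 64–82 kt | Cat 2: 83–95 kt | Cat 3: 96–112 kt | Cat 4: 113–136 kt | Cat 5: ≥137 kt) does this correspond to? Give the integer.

1

ΔP = 1011 − 966 = 45 hPa.
V ≈ 6.71 × 45^0.641 = 6.71 × 11.47 ≈ 77 kt.
77 kt falls in the Category 1 band.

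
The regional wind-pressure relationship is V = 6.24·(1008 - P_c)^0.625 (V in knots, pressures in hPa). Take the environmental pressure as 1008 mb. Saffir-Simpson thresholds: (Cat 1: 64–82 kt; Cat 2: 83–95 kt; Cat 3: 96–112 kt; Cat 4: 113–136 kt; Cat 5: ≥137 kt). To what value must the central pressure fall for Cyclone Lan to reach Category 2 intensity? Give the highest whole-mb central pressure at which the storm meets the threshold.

Category 2 begins at V = 83 kt.
Required ΔP = (83/6.24)^(1/0.625) = 13.301^1.600 ≈ 62.84 mb.
P_c ≤ 1008 − 62.84 = 945.16, so the highest integer P_c is 945 mb.

945 mb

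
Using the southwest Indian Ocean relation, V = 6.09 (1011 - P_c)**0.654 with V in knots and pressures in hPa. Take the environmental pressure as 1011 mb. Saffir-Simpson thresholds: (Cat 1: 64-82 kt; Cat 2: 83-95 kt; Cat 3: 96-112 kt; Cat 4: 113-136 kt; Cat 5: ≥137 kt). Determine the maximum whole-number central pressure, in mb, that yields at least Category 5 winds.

894 mb

Category 5 begins at V = 137 kt.
Required ΔP = (137/6.09)^(1/0.654) = 22.496^1.529 ≈ 116.80 mb.
P_c ≤ 1011 − 116.80 = 894.20, so the highest integer P_c is 894 mb.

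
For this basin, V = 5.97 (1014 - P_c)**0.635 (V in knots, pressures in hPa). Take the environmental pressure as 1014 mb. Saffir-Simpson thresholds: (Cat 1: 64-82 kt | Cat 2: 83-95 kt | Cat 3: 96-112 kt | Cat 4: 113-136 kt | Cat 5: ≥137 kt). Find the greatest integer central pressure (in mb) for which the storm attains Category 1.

972 mb

Category 1 begins at V = 64 kt.
Required ΔP = (64/5.97)^(1/0.635) = 10.720^1.575 ≈ 41.92 mb.
P_c ≤ 1014 − 41.92 = 972.08, so the highest integer P_c is 972 mb.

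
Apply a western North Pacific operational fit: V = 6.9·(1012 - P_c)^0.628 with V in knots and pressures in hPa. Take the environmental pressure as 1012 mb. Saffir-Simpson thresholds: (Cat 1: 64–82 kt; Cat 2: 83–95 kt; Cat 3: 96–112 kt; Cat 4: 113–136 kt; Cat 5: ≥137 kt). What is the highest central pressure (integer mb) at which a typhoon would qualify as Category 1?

Category 1 begins at V = 64 kt.
Required ΔP = (64/6.9)^(1/0.628) = 9.275^1.592 ≈ 34.70 mb.
P_c ≤ 1012 − 34.70 = 977.30, so the highest integer P_c is 977 mb.

977 mb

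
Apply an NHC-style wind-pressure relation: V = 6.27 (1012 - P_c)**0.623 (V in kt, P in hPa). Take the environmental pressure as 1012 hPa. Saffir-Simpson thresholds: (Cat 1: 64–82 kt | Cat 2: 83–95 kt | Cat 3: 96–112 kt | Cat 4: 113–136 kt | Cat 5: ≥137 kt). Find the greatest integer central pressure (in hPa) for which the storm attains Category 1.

970 hPa

Category 1 begins at V = 64 kt.
Required ΔP = (64/6.27)^(1/0.623) = 10.207^1.605 ≈ 41.63 hPa.
P_c ≤ 1012 − 41.63 = 970.37, so the highest integer P_c is 970 hPa.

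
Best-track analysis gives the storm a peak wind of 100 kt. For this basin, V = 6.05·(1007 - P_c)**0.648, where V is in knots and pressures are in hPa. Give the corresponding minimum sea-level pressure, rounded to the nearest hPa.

931 hPa

ΔP = (V / 6.05)^(1/0.648) = (100/6.05)^1.543.
100/6.05 = 16.529; 16.529^1.543 ≈ 75.86 hPa.
P_c = 1007 − 75.86 = 931.14 ≈ 931 hPa.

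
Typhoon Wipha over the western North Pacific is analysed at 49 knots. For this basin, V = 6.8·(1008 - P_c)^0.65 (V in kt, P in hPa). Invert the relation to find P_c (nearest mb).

987 mb

ΔP = (V / 6.8)^(1/0.65) = (49/6.8)^1.538.
49/6.8 = 7.206; 7.206^1.538 ≈ 20.87 mb.
P_c = 1008 − 20.87 = 987.13 ≈ 987 mb.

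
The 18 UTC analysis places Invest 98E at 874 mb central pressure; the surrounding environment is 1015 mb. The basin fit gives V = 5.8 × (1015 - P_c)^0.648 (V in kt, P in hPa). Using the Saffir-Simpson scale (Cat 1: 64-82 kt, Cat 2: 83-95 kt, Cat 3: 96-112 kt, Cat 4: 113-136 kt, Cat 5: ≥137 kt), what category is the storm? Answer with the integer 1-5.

5

ΔP = 1015 − 874 = 141 mb.
V ≈ 5.8 × 141^0.648 = 5.8 × 24.70 ≈ 143 kt.
143 kt falls in the Category 5 band.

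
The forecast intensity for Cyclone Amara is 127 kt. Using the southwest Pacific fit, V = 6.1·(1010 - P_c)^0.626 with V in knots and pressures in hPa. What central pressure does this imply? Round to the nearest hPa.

ΔP = (V / 6.1)^(1/0.626) = (127/6.1)^1.597.
127/6.1 = 20.820; 20.820^1.597 ≈ 127.70 hPa.
P_c = 1010 − 127.70 = 882.30 ≈ 882 hPa.

882 hPa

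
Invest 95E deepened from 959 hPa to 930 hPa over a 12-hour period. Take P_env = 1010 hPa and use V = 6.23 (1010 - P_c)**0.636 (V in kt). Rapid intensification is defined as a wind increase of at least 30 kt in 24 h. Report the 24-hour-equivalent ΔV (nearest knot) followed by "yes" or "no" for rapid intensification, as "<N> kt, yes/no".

V₁: ΔP = 51, V ≈ 6.23 × 51^0.636 ≈ 75.95 kt.
V₂: ΔP = 80, V ≈ 6.23 × 80^0.636 ≈ 101.12 kt.
ΔV over 12 h = 25.17 kt → 24 h equivalent = 25.17 × 24/12 ≈ 50.34 kt.
50 kt ≥ 30 kt ⇒ rapid intensification.

50 kt, yes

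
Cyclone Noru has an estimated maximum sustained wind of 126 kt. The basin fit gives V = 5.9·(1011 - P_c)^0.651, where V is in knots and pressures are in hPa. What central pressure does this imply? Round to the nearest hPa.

ΔP = (V / 5.9)^(1/0.651) = (126/5.9)^1.536.
126/5.9 = 21.356; 21.356^1.536 ≈ 110.22 hPa.
P_c = 1011 − 110.22 = 900.78 ≈ 901 hPa.

901 hPa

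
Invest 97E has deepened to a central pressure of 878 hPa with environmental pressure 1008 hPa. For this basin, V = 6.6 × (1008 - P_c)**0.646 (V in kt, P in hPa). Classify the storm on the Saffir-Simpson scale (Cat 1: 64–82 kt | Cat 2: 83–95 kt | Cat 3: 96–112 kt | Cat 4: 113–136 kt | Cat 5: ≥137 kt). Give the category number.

ΔP = 1008 − 878 = 130 hPa.
V ≈ 6.6 × 130^0.646 = 6.6 × 23.21 ≈ 153 kt.
153 kt falls in the Category 5 band.

5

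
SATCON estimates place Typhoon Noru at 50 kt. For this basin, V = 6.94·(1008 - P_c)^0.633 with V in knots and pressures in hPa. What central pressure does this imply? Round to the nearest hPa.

ΔP = (V / 6.94)^(1/0.633) = (50/6.94)^1.580.
50/6.94 = 7.205; 7.205^1.580 ≈ 22.64 hPa.
P_c = 1008 − 22.64 = 985.36 ≈ 985 hPa.

985 hPa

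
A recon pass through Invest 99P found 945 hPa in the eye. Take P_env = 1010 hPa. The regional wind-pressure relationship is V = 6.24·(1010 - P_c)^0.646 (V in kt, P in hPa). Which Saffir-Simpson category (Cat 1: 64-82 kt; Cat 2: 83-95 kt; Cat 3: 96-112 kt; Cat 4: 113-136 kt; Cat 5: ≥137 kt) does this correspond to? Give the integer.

ΔP = 1010 − 945 = 65 hPa.
V ≈ 6.24 × 65^0.646 = 6.24 × 14.83 ≈ 93 kt.
93 kt falls in the Category 2 band.

2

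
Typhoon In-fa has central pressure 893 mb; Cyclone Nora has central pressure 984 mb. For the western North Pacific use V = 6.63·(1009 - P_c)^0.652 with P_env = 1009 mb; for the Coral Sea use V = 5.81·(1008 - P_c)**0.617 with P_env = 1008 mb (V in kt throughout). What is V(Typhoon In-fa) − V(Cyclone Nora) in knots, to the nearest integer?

Typhoon In-fa: ΔP = 116; V ≈ 6.63 × 116^0.652 ≈ 147.08 kt.
Cyclone Nora: ΔP = 24; V ≈ 5.81 × 24^0.617 ≈ 41.28 kt.
Difference ≈ 147.08 − 41.28 = 105.80 → 106 kt.

106 kt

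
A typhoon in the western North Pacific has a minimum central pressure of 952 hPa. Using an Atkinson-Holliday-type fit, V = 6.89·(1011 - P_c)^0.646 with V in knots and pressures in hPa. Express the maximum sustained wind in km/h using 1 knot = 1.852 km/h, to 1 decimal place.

177.8 km/h

ΔP = 1011 − 952 = 59 hPa.
V ≈ 6.89 × 59^0.646 = 6.89 × 13.931 ≈ 95.982 kt.
95.982 × 1.852 ≈ 177.76 km/h → 177.8 km/h.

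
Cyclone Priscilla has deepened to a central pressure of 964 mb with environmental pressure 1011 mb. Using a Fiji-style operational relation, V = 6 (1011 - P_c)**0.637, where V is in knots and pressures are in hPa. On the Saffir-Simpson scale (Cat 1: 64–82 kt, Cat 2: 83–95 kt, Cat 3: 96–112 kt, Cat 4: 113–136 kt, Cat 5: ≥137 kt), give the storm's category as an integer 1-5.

1

ΔP = 1011 − 964 = 47 mb.
V ≈ 6 × 47^0.637 = 6 × 11.62 ≈ 70 kt.
70 kt falls in the Category 1 band.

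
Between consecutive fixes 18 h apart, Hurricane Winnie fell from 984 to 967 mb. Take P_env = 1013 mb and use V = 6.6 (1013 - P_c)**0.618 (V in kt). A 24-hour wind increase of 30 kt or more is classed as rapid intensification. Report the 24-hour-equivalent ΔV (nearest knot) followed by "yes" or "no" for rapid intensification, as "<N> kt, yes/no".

23 kt, no

V₁: ΔP = 29, V ≈ 6.6 × 29^0.618 ≈ 52.88 kt.
V₂: ΔP = 46, V ≈ 6.6 × 46^0.618 ≈ 70.33 kt.
ΔV over 18 h = 17.45 kt → 24 h equivalent = 17.45 × 24/18 ≈ 23.27 kt.
23 kt < 30 kt ⇒ not rapid intensification.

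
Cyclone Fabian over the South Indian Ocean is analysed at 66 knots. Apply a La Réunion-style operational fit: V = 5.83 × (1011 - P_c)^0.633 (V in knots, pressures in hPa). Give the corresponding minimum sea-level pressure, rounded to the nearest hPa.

ΔP = (V / 5.83)^(1/0.633) = (66/5.83)^1.580.
66/5.83 = 11.321; 11.321^1.580 ≈ 46.23 hPa.
P_c = 1011 − 46.23 = 964.77 ≈ 965 hPa.

965 hPa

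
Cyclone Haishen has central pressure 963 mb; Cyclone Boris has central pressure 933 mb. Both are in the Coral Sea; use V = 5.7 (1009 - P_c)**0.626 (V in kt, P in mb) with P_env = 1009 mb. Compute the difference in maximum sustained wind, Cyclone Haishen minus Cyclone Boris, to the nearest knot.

Cyclone Haishen: ΔP = 46; V ≈ 5.7 × 46^0.626 ≈ 62.63 kt.
Cyclone Boris: ΔP = 76; V ≈ 5.7 × 76^0.626 ≈ 85.76 kt.
Difference ≈ 62.63 − 85.76 = -23.13 → -23 kt.

-23 kt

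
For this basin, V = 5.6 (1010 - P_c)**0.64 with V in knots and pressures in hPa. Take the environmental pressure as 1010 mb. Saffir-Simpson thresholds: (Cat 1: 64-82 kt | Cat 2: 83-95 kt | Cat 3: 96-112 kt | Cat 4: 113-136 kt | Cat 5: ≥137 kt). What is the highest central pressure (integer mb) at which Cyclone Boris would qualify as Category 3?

925 mb

Category 3 begins at V = 96 kt.
Required ΔP = (96/5.6)^(1/0.64) = 17.143^1.562 ≈ 84.77 mb.
P_c ≤ 1010 − 84.77 = 925.23, so the highest integer P_c is 925 mb.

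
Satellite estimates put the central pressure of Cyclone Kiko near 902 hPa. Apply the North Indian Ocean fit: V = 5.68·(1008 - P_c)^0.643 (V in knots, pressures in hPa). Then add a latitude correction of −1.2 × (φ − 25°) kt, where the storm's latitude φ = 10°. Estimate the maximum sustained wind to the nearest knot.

ΔP = 1008 − 902 = 106 hPa.
106^0.643 ≈ 20.057.
V ≈ 5.68 × 20.057 ≈ 113.9 kt.
Latitude correction: −1.2 × (10 − 25) = 18 kt.
Corrected V ≈ 131.9 kt → 132 kt.

132 kt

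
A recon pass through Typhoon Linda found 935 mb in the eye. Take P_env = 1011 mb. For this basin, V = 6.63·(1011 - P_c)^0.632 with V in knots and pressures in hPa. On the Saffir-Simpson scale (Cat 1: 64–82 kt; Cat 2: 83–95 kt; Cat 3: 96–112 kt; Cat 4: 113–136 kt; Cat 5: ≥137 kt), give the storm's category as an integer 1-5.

ΔP = 1011 − 935 = 76 mb.
V ≈ 6.63 × 76^0.632 = 6.63 × 15.44 ≈ 102 kt.
102 kt falls in the Category 3 band.

3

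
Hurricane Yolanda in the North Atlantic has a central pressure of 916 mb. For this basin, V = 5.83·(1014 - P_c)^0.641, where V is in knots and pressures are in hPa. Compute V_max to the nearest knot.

110 kt

ΔP = 1014 − 916 = 98 mb.
98^0.641 ≈ 18.896.
V ≈ 5.83 × 18.896 ≈ 110.2 kt.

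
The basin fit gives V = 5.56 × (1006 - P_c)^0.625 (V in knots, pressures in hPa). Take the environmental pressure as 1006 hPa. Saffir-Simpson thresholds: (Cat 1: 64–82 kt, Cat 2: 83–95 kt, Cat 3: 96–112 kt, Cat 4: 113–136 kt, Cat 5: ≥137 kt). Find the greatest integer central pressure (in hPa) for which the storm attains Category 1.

Category 1 begins at V = 64 kt.
Required ΔP = (64/5.56)^(1/0.625) = 11.511^1.600 ≈ 49.86 hPa.
P_c ≤ 1006 − 49.86 = 956.14, so the highest integer P_c is 956 hPa.

956 hPa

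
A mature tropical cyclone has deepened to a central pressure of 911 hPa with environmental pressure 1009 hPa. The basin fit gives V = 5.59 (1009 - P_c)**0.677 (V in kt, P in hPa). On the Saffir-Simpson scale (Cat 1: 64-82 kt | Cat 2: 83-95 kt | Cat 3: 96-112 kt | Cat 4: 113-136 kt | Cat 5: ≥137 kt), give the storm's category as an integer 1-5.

ΔP = 1009 − 911 = 98 hPa.
V ≈ 5.59 × 98^0.677 = 5.59 × 22.29 ≈ 125 kt.
125 kt falls in the Category 4 band.

4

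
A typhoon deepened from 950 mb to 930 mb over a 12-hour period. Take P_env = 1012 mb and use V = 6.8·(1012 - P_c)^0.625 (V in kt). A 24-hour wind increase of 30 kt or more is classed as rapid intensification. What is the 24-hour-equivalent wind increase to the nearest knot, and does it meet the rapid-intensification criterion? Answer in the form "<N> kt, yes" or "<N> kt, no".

34 kt, yes

V₁: ΔP = 62, V ≈ 6.8 × 62^0.625 ≈ 89.69 kt.
V₂: ΔP = 82, V ≈ 6.8 × 82^0.625 ≈ 106.82 kt.
ΔV over 12 h = 17.13 kt → 24 h equivalent = 17.13 × 24/12 ≈ 34.26 kt.
34 kt ≥ 30 kt ⇒ rapid intensification.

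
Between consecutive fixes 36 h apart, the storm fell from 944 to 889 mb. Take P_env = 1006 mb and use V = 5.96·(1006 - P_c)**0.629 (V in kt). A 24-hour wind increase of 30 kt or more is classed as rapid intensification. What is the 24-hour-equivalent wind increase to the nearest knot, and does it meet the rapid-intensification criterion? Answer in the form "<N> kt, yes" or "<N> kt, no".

V₁: ΔP = 62, V ≈ 5.96 × 62^0.629 ≈ 79.92 kt.
V₂: ΔP = 117, V ≈ 5.96 × 117^0.629 ≈ 119.16 kt.
ΔV over 36 h = 39.24 kt → 24 h equivalent = 39.24 × 24/36 ≈ 26.16 kt.
26 kt < 30 kt ⇒ not rapid intensification.

26 kt, no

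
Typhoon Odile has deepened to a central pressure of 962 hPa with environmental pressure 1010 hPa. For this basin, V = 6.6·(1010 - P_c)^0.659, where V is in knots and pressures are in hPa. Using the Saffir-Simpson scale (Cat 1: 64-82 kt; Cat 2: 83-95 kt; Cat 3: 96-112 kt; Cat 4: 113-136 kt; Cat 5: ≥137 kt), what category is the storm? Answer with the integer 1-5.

ΔP = 1010 − 962 = 48 hPa.
V ≈ 6.6 × 48^0.659 = 6.6 × 12.82 ≈ 85 kt.
85 kt falls in the Category 2 band.

2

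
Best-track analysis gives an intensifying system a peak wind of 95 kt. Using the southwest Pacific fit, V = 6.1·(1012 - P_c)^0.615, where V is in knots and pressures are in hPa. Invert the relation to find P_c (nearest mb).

ΔP = (V / 6.1)^(1/0.615) = (95/6.1)^1.626.
95/6.1 = 15.574; 15.574^1.626 ≈ 86.87 mb.
P_c = 1012 − 86.87 = 925.13 ≈ 925 mb.

925 mb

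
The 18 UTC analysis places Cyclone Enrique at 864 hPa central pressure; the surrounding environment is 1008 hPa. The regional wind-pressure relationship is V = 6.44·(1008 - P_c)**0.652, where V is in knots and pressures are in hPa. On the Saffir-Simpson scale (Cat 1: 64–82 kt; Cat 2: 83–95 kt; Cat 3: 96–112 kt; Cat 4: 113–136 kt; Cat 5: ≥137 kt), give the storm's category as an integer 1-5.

5

ΔP = 1008 − 864 = 144 hPa.
V ≈ 6.44 × 144^0.652 = 6.44 × 25.54 ≈ 164 kt.
164 kt falls in the Category 5 band.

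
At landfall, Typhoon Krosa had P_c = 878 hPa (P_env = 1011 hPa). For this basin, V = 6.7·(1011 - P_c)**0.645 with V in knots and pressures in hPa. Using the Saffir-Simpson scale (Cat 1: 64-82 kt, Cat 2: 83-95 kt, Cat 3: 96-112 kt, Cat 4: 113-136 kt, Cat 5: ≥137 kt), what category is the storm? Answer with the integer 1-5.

ΔP = 1011 − 878 = 133 hPa.
V ≈ 6.7 × 133^0.645 = 6.7 × 23.44 ≈ 157 kt.
157 kt falls in the Category 5 band.

5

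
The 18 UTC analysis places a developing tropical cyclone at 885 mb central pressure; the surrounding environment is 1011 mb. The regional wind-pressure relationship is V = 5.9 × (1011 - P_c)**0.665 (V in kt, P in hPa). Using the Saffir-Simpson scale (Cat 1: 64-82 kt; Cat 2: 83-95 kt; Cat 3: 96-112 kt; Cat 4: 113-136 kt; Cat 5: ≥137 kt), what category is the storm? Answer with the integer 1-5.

5

ΔP = 1011 − 885 = 126 mb.
V ≈ 5.9 × 126^0.665 = 5.9 × 24.93 ≈ 147 kt.
147 kt falls in the Category 5 band.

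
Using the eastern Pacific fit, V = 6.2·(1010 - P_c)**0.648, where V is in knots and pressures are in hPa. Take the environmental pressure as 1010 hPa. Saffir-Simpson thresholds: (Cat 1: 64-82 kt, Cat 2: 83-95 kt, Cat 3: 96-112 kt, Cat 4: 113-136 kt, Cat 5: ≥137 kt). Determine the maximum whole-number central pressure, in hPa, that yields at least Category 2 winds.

Category 2 begins at V = 83 kt.
Required ΔP = (83/6.2)^(1/0.648) = 13.387^1.543 ≈ 54.79 hPa.
P_c ≤ 1010 − 54.79 = 955.21, so the highest integer P_c is 955 hPa.

955 hPa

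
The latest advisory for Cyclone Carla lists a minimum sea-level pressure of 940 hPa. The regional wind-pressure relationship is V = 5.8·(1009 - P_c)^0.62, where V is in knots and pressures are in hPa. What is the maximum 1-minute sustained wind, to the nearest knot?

ΔP = 1009 − 940 = 69 hPa.
69^0.62 ≈ 13.807.
V ≈ 5.8 × 13.807 ≈ 80.1 kt.

80 kt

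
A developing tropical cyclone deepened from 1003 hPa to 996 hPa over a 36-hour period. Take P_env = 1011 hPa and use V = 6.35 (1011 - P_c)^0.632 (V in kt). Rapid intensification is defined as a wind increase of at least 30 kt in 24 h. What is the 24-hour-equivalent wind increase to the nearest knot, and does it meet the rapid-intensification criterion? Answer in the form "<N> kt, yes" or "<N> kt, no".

V₁: ΔP = 8, V ≈ 6.35 × 8^0.632 ≈ 23.63 kt.
V₂: ΔP = 15, V ≈ 6.35 × 15^0.632 ≈ 35.16 kt.
ΔV over 36 h = 11.53 kt → 24 h equivalent = 11.53 × 24/36 ≈ 7.69 kt.
8 kt < 30 kt ⇒ not rapid intensification.

8 kt, no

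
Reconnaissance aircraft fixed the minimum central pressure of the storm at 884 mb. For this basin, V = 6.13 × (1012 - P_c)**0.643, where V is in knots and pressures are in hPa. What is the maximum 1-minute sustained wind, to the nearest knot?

ΔP = 1012 − 884 = 128 mb.
128^0.643 ≈ 22.643.
V ≈ 6.13 × 22.643 ≈ 138.8 kt.

139 kt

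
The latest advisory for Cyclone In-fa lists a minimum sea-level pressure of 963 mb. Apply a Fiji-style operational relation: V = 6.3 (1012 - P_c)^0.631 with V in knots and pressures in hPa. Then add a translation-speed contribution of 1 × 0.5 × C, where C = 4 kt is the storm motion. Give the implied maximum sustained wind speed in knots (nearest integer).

ΔP = 1012 − 963 = 49 mb.
49^0.631 ≈ 11.655.
V ≈ 6.3 × 11.655 ≈ 73.4 kt.
Translation term: 1 × 0.5 × 4 = 2 kt.
Corrected V ≈ 75.4 kt → 75 kt.

75 kt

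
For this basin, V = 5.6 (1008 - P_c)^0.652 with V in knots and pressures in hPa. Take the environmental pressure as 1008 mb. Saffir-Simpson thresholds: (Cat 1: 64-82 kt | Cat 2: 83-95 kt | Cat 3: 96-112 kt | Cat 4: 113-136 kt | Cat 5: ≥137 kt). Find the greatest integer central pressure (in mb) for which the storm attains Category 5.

873 mb

Category 5 begins at V = 137 kt.
Required ΔP = (137/5.6)^(1/0.652) = 24.464^1.534 ≈ 134.79 mb.
P_c ≤ 1008 − 134.79 = 873.21, so the highest integer P_c is 873 mb.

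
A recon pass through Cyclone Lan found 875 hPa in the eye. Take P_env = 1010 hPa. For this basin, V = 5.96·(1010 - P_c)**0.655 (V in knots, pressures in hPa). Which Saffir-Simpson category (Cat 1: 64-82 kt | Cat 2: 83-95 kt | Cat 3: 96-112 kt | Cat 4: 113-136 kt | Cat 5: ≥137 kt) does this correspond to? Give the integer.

5

ΔP = 1010 − 875 = 135 hPa.
V ≈ 5.96 × 135^0.655 = 5.96 × 24.85 ≈ 148 kt.
148 kt falls in the Category 5 band.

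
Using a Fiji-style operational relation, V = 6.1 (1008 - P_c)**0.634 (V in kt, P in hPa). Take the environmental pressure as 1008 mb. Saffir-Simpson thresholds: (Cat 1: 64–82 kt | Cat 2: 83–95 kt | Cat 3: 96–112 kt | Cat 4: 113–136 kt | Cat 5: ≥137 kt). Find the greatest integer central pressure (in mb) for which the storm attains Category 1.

967 mb

Category 1 begins at V = 64 kt.
Required ΔP = (64/6.1)^(1/0.634) = 10.492^1.577 ≈ 40.75 mb.
P_c ≤ 1008 − 40.75 = 967.25, so the highest integer P_c is 967 mb.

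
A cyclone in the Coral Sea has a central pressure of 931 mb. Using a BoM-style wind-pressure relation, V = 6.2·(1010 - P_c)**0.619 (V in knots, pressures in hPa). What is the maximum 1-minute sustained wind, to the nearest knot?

ΔP = 1010 − 931 = 79 mb.
79^0.619 ≈ 14.950.
V ≈ 6.2 × 14.950 ≈ 92.7 kt.

93 kt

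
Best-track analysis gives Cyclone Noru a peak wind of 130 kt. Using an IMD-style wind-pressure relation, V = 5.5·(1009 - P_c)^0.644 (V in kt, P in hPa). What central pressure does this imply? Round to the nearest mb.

873 mb

ΔP = (V / 5.5)^(1/0.644) = (130/5.5)^1.553.
130/5.5 = 23.636; 23.636^1.553 ≈ 135.80 mb.
P_c = 1009 − 135.80 = 873.20 ≈ 873 mb.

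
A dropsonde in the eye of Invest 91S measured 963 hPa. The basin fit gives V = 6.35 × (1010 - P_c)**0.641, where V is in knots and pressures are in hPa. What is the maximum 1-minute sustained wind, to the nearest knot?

75 kt

ΔP = 1010 − 963 = 47 hPa.
47^0.641 ≈ 11.798.
V ≈ 6.35 × 11.798 ≈ 74.9 kt.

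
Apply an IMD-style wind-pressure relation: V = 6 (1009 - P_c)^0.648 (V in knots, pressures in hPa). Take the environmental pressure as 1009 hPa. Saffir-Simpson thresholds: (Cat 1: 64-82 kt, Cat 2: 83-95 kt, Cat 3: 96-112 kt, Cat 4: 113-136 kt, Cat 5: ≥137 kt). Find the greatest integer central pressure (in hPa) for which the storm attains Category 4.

916 hPa

Category 4 begins at V = 113 kt.
Required ΔP = (113/6)^(1/0.648) = 18.833^1.543 ≈ 92.79 hPa.
P_c ≤ 1009 − 92.79 = 916.21, so the highest integer P_c is 916 hPa.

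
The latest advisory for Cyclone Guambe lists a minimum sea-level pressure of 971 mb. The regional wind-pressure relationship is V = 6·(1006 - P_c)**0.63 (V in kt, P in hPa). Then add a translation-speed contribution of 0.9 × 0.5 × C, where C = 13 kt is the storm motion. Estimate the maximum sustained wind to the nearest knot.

62 kt

ΔP = 1006 − 971 = 35 mb.
35^0.63 ≈ 9.392.
V ≈ 6 × 9.392 ≈ 56.4 kt.
Translation term: 0.9 × 0.5 × 13 = 5.85 kt.
Corrected V ≈ 62.25 kt → 62 kt.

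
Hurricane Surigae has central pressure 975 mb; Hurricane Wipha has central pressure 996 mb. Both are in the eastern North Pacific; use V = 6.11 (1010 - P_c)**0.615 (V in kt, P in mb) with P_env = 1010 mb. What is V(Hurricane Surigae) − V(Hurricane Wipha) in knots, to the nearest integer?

Hurricane Surigae: ΔP = 35; V ≈ 6.11 × 35^0.615 ≈ 54.41 kt.
Hurricane Wipha: ΔP = 14; V ≈ 6.11 × 14^0.615 ≈ 30.97 kt.
Difference ≈ 54.41 − 30.97 = 23.44 → 23 kt.

23 kt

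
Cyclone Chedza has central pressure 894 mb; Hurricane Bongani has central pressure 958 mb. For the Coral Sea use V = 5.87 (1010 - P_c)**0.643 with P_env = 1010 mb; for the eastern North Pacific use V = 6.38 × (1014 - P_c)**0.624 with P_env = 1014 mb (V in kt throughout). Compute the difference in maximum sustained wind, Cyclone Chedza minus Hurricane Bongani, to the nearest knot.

Cyclone Chedza: ΔP = 116; V ≈ 5.87 × 116^0.643 ≈ 124.76 kt.
Hurricane Bongani: ΔP = 56; V ≈ 6.38 × 56^0.624 ≈ 78.65 kt.
Difference ≈ 124.76 − 78.65 = 46.11 → 46 kt.

46 kt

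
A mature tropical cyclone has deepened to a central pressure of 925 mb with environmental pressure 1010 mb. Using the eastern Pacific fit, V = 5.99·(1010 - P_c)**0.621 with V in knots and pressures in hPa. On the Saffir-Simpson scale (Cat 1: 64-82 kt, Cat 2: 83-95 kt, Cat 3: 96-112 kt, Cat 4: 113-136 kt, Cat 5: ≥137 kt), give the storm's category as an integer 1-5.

2

ΔP = 1010 − 925 = 85 mb.
V ≈ 5.99 × 85^0.621 = 5.99 × 15.78 ≈ 95 kt.
95 kt falls in the Category 2 band.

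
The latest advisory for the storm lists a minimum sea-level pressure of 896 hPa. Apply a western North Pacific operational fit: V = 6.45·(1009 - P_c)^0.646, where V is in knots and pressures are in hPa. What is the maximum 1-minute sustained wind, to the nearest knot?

ΔP = 1009 − 896 = 113 hPa.
113^0.646 ≈ 21.198.
V ≈ 6.45 × 21.198 ≈ 136.7 kt.

137 kt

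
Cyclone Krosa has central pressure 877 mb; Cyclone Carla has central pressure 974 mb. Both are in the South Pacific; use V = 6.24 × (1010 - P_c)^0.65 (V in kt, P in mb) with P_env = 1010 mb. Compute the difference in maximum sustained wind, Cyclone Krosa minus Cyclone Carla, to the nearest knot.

86 kt

Cyclone Krosa: ΔP = 133; V ≈ 6.24 × 133^0.65 ≈ 149.86 kt.
Cyclone Carla: ΔP = 36; V ≈ 6.24 × 36^0.65 ≈ 64.09 kt.
Difference ≈ 149.86 − 64.09 = 85.77 → 86 kt.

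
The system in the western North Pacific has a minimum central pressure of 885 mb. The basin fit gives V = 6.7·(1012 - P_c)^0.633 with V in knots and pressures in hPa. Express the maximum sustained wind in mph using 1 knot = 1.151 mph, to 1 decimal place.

165.5 mph

ΔP = 1012 − 885 = 127 mb.
V ≈ 6.7 × 127^0.633 = 6.7 × 21.464 ≈ 143.808 kt.
143.808 × 1.151 ≈ 165.52 mph → 165.5 mph.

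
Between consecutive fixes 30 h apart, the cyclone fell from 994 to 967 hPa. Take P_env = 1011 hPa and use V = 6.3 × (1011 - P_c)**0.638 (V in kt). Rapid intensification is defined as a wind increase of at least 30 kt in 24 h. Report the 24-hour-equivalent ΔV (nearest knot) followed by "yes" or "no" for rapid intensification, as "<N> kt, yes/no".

26 kt, no

V₁: ΔP = 17, V ≈ 6.3 × 17^0.638 ≈ 38.40 kt.
V₂: ΔP = 44, V ≈ 6.3 × 44^0.638 ≈ 70.45 kt.
ΔV over 30 h = 32.05 kt → 24 h equivalent = 32.05 × 24/30 ≈ 25.64 kt.
26 kt < 30 kt ⇒ not rapid intensification.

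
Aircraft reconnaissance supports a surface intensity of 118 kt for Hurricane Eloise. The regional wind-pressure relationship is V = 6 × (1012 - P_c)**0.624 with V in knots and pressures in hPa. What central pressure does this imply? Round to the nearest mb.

ΔP = (V / 6)^(1/0.624) = (118/6)^1.603.
118/6 = 19.667; 19.667^1.603 ≈ 118.38 mb.
P_c = 1012 − 118.38 = 893.62 ≈ 894 mb.

894 mb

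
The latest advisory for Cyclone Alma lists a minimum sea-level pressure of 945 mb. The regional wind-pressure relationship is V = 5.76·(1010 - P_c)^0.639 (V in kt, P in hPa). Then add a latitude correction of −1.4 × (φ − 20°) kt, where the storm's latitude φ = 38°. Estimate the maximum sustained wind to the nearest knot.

ΔP = 1010 − 945 = 65 mb.
65^0.639 ≈ 14.403.
V ≈ 5.76 × 14.403 ≈ 83.0 kt.
Latitude correction: −1.4 × (38 − 20) = -25.2 kt.
Corrected V ≈ 57.8 kt → 58 kt.

58 kt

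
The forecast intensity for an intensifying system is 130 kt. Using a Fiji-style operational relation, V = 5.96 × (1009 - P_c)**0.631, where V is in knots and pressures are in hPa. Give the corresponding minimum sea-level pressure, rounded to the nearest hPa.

ΔP = (V / 5.96)^(1/0.631) = (130/5.96)^1.585.
130/5.96 = 21.812; 21.812^1.585 ≈ 132.30 hPa.
P_c = 1009 − 132.30 = 876.70 ≈ 877 hPa.

877 hPa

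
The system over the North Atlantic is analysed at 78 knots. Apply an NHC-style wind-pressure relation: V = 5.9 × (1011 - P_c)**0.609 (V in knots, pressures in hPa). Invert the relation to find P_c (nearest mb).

942 mb

ΔP = (V / 5.9)^(1/0.609) = (78/5.9)^1.642.
78/5.9 = 13.220; 13.220^1.642 ≈ 69.36 mb.
P_c = 1011 − 69.36 = 941.64 ≈ 942 mb.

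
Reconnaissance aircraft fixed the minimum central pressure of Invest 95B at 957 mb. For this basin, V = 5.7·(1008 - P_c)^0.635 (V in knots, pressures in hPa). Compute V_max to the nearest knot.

69 kt

ΔP = 1008 − 957 = 51 mb.
51^0.635 ≈ 12.142.
V ≈ 5.7 × 12.142 ≈ 69.2 kt.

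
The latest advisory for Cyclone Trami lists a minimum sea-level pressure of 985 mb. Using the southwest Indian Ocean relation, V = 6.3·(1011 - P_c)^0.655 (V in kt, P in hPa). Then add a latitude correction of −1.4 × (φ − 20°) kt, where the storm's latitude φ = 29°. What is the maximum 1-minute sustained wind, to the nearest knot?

41 kt

ΔP = 1011 − 985 = 26 mb.
26^0.655 ≈ 8.449.
V ≈ 6.3 × 8.449 ≈ 53.2 kt.
Latitude correction: −1.4 × (29 − 20) = -12.6 kt.
Corrected V ≈ 40.6 kt → 41 kt.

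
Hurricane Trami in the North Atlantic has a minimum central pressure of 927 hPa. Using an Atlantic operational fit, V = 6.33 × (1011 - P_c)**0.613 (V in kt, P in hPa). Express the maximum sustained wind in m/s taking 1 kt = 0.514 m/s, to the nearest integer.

ΔP = 1011 − 927 = 84 hPa.
V ≈ 6.33 × 84^0.613 = 6.33 × 15.121 ≈ 95.717 kt.
95.717 × 0.514 ≈ 49.20 m/s → 49 m/s.

49 m/s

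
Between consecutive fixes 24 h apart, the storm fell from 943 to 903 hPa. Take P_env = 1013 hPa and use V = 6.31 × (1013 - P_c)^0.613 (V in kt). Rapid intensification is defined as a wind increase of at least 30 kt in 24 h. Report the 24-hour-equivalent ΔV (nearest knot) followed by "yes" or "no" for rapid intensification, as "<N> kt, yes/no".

V₁: ΔP = 70, V ≈ 6.31 × 70^0.613 ≈ 85.32 kt.
V₂: ΔP = 110, V ≈ 6.31 × 110^0.613 ≈ 112.56 kt.
ΔV over 24 h = 27.24 kt → 24 h equivalent = 27.24 × 24/24 ≈ 27.24 kt.
27 kt < 30 kt ⇒ not rapid intensification.

27 kt, no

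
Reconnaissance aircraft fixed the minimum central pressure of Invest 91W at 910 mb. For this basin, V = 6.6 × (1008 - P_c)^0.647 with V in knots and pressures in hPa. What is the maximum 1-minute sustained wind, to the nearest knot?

ΔP = 1008 − 910 = 98 mb.
98^0.647 ≈ 19.423.
V ≈ 6.6 × 19.423 ≈ 128.2 kt.

128 kt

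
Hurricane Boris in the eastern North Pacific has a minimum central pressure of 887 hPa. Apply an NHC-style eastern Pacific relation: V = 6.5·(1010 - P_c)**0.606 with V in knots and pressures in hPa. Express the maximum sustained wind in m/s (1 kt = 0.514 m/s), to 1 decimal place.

ΔP = 1010 − 887 = 123 hPa.
V ≈ 6.5 × 123^0.606 = 6.5 × 18.471 ≈ 120.059 kt.
120.059 × 0.514 ≈ 61.71 m/s → 61.7 m/s.

61.7 m/s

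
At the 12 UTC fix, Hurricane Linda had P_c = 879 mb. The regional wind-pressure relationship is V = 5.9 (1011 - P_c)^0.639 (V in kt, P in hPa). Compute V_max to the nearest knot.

134 kt

ΔP = 1011 − 879 = 132 mb.
132^0.639 ≈ 22.649.
V ≈ 5.9 × 22.649 ≈ 133.6 kt.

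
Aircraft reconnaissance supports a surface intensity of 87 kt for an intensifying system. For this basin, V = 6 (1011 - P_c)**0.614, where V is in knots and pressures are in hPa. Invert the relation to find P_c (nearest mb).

ΔP = (V / 6)^(1/0.614) = (87/6)^1.629.
87/6 = 14.500; 14.500^1.629 ≈ 77.89 mb.
P_c = 1011 − 77.89 = 933.11 ≈ 933 mb.

933 mb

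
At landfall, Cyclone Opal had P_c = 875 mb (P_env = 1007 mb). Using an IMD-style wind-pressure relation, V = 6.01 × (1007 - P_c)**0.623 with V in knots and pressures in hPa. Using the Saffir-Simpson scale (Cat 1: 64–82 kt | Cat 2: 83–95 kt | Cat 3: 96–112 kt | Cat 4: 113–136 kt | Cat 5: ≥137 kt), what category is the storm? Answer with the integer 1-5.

ΔP = 1007 − 875 = 132 mb.
V ≈ 6.01 × 132^0.623 = 6.01 × 20.95 ≈ 126 kt.
126 kt falls in the Category 4 band.

4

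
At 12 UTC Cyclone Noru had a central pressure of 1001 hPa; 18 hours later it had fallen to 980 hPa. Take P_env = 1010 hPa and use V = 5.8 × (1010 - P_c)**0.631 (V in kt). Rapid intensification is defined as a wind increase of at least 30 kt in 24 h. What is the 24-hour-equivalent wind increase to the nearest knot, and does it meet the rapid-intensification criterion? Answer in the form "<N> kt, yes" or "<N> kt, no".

V₁: ΔP = 9, V ≈ 5.8 × 9^0.631 ≈ 23.20 kt.
V₂: ΔP = 30, V ≈ 5.8 × 30^0.631 ≈ 49.60 kt.
ΔV over 18 h = 26.40 kt → 24 h equivalent = 26.40 × 24/18 ≈ 35.20 kt.
35 kt ≥ 30 kt ⇒ rapid intensification.

35 kt, yes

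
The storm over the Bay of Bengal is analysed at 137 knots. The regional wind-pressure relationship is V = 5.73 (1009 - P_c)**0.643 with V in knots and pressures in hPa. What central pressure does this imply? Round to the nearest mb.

870 mb

ΔP = (V / 5.73)^(1/0.643) = (137/5.73)^1.555.
137/5.73 = 23.909; 23.909^1.555 ≈ 139.30 mb.
P_c = 1009 − 139.30 = 869.70 ≈ 870 mb.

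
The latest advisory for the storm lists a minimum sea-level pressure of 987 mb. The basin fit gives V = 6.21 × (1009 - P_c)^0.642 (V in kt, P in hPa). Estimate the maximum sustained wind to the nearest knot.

45 kt

ΔP = 1009 − 987 = 22 mb.
22^0.642 ≈ 7.275.
V ≈ 6.21 × 7.275 ≈ 45.2 kt.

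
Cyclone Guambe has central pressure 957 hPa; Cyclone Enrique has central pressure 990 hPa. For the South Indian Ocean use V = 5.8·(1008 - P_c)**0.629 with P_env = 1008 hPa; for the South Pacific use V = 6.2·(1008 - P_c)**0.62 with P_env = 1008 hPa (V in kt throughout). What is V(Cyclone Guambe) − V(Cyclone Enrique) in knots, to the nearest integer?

32 kt

Cyclone Guambe: ΔP = 51; V ≈ 5.8 × 51^0.629 ≈ 68.78 kt.
Cyclone Enrique: ΔP = 18; V ≈ 6.2 × 18^0.62 ≈ 37.21 kt.
Difference ≈ 68.78 − 37.21 = 31.57 → 32 kt.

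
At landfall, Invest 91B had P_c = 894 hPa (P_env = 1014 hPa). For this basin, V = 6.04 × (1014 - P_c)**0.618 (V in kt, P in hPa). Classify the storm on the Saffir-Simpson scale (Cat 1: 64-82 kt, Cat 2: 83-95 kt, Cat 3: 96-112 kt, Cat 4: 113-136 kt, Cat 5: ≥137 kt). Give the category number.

ΔP = 1014 − 894 = 120 hPa.
V ≈ 6.04 × 120^0.618 = 6.04 × 19.27 ≈ 116 kt.
116 kt falls in the Category 4 band.

4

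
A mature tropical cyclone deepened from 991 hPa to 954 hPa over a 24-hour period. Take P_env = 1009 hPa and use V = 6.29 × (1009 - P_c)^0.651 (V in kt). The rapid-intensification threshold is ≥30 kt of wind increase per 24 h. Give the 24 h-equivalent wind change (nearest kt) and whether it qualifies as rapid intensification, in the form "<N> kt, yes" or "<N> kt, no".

V₁: ΔP = 18, V ≈ 6.29 × 18^0.651 ≈ 41.29 kt.
V₂: ΔP = 55, V ≈ 6.29 × 55^0.651 ≈ 85.43 kt.
ΔV over 24 h = 44.14 kt → 24 h equivalent = 44.14 × 24/24 ≈ 44.14 kt.
44 kt ≥ 30 kt ⇒ rapid intensification.

44 kt, yes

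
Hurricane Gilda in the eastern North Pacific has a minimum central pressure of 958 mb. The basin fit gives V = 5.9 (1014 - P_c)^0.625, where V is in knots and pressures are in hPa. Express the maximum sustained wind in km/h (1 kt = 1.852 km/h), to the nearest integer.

ΔP = 1014 − 958 = 56 mb.
V ≈ 5.9 × 56^0.625 = 5.9 × 12.377 ≈ 73.025 kt.
73.025 × 1.852 ≈ 135.24 km/h → 135 km/h.

135 km/h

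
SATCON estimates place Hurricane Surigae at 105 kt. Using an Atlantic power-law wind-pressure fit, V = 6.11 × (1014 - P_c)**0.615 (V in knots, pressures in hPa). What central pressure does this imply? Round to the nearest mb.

ΔP = (V / 6.11)^(1/0.615) = (105/6.11)^1.626.
105/6.11 = 17.185; 17.185^1.626 ≈ 101.95 mb.
P_c = 1014 − 101.95 = 912.05 ≈ 912 mb.

912 mb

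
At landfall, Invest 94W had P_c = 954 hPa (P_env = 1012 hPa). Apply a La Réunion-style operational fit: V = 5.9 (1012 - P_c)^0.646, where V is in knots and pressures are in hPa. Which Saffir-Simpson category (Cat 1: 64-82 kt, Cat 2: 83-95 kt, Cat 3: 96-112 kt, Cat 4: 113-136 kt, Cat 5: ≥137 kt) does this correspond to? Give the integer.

ΔP = 1012 − 954 = 58 hPa.
V ≈ 5.9 × 58^0.646 = 5.9 × 13.78 ≈ 81 kt.
81 kt falls in the Category 1 band.

1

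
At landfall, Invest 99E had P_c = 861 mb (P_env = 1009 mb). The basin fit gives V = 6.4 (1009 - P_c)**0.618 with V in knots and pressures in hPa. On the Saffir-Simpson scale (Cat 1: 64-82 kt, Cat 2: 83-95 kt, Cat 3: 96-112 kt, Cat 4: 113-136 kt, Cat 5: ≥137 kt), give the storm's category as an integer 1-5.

ΔP = 1009 − 861 = 148 mb.
V ≈ 6.4 × 148^0.618 = 6.4 × 21.94 ≈ 140 kt.
140 kt falls in the Category 5 band.

5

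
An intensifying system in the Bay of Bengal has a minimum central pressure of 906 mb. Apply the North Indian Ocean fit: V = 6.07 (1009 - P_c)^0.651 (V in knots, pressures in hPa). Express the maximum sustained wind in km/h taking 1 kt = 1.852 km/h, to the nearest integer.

230 km/h

ΔP = 1009 − 906 = 103 mb.
V ≈ 6.07 × 103^0.651 = 6.07 × 20.434 ≈ 124.035 kt.
124.035 × 1.852 ≈ 229.71 km/h → 230 km/h.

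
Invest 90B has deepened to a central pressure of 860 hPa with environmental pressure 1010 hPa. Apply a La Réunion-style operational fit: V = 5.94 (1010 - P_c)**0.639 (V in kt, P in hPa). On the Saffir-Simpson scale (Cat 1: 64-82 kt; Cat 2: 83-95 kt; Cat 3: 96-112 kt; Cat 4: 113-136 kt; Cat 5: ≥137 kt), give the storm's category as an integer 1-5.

5

ΔP = 1010 − 860 = 150 hPa.
V ≈ 5.94 × 150^0.639 = 5.94 × 24.58 ≈ 146 kt.
146 kt falls in the Category 5 band.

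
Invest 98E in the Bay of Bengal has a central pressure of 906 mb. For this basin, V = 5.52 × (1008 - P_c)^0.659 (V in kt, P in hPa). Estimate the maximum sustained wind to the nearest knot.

ΔP = 1008 − 906 = 102 mb.
102^0.659 ≈ 21.070.
V ≈ 5.52 × 21.070 ≈ 116.3 kt.

116 kt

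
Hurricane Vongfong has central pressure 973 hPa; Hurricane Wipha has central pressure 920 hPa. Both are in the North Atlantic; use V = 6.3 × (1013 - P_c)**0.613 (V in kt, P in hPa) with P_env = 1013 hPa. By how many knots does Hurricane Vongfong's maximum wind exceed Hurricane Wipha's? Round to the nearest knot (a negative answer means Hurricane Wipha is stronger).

-41 kt

Hurricane Vongfong: ΔP = 40; V ≈ 6.3 × 40^0.613 ≈ 60.45 kt.
Hurricane Wipha: ΔP = 93; V ≈ 6.3 × 93^0.613 ≈ 101.40 kt.
Difference ≈ 60.45 − 101.40 = -40.95 → -41 kt.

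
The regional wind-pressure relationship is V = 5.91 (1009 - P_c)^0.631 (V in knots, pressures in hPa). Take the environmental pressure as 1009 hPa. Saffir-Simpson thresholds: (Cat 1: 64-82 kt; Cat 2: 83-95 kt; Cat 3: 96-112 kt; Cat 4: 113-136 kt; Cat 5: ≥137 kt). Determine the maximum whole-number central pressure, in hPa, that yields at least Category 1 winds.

965 hPa

Category 1 begins at V = 64 kt.
Required ΔP = (64/5.91)^(1/0.631) = 10.829^1.585 ≈ 43.61 hPa.
P_c ≤ 1009 − 43.61 = 965.39, so the highest integer P_c is 965 hPa.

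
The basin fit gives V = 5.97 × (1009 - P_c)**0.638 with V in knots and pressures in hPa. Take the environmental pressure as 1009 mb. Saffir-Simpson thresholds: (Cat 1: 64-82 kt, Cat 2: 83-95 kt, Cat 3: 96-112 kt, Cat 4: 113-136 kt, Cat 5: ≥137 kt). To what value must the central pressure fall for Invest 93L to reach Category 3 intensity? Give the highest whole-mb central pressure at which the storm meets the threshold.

Category 3 begins at V = 96 kt.
Required ΔP = (96/5.97)^(1/0.638) = 16.080^1.567 ≈ 77.76 mb.
P_c ≤ 1009 − 77.76 = 931.24, so the highest integer P_c is 931 mb.

931 mb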